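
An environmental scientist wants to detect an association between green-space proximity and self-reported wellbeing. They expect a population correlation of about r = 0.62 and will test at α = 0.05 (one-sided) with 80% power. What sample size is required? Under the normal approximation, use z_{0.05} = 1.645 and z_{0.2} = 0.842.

n = 15

Fisher's z: C = ½·ln((1+r)/(1−r)) = ½·ln(4.2632) = 0.7250.
n = ((z_{α} + z_β)/C)² + 3.
(1.645 + 0.842) / 0.7250 = 2.487 / 0.7250 = 3.430.
n = 3.430² + 3 = 11.77 + 3 = 14.8.
Round up.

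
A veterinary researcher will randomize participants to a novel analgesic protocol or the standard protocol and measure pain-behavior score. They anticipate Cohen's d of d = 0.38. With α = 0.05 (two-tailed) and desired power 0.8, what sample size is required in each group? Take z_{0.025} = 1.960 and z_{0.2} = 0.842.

n = 109 per group

For two independent groups with equal n: n = 2·((z_{α/2} + z_β) / d)².
z_{α/2} + z_β = 1.960 + 0.842 = 2.802.
n = 2 × (2.802 / 0.38)² = 2 × 7.374² = 2 × 54.37 = 108.7.
Round up to the next whole participant.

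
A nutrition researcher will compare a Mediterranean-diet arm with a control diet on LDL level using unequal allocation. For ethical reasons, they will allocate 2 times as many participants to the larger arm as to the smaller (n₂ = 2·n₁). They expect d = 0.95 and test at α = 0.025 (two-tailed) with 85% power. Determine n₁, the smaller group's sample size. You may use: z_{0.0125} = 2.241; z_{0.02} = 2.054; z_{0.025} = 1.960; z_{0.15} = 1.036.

With allocation ratio k = n₂/n₁ = 2, Var(x̄₁−x̄₂) = σ²(1/n₁ + 1/(k·n₁)) = σ²·(k+1)/(k·n₁).
So n₁ = (1 + 1/k)·((z_{α/2} + z_β)/d)² = 1.500 × (3.277/0.95)².
n₁ = 1.500 × 11.90 = 17.8.
Round up: n₁ = 18, giving n₂ = 2 × 18 = 36.

n₁ = 18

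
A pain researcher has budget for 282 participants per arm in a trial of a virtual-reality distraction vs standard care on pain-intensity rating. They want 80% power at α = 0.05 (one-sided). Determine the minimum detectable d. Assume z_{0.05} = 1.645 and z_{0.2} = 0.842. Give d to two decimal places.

d_min ≈ 0.21

For two independent groups of n = 282 each: d_min = (z_{α} + z_β)·√(2/n).
z-sum = 1.645 + 0.842 = 2.487.
d_min = 2.487 × √(2/282) = 2.487 × 0.0842 = 0.209.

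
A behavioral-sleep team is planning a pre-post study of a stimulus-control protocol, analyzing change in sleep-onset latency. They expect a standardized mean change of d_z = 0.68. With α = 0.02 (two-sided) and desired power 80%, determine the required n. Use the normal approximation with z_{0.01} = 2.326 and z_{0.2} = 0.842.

For a paired (one-sample on differences) test: n = ((z_{α/2} + z_β) / d)².
z_{α/2} + z_β = 2.326 + 0.842 = 3.168.
n = (3.168 / 0.68)² = 4.659² = 21.70.
Round up.

n = 22 pairs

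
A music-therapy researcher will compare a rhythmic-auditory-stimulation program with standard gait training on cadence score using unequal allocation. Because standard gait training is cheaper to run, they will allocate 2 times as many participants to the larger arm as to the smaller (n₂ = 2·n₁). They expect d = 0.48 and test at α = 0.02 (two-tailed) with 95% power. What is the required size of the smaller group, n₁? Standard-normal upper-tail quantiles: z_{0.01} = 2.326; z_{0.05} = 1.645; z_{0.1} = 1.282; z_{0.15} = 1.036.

With allocation ratio k = n₂/n₁ = 2, Var(x̄₁−x̄₂) = σ²(1/n₁ + 1/(k·n₁)) = σ²·(k+1)/(k·n₁).
So n₁ = (1 + 1/k)·((z_{α/2} + z_β)/d)² = 1.500 × (3.971/0.48)².
n₁ = 1.500 × 68.44 = 102.7.
Round up: n₁ = 103, giving n₂ = 2 × 103 = 206.

n₁ = 103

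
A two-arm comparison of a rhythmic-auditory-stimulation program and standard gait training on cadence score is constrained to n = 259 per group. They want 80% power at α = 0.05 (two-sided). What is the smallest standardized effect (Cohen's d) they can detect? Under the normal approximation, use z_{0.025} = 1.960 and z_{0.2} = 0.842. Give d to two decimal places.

d_min ≈ 0.25

For two independent groups of n = 259 each: d_min = (z_{α/2} + z_β)·√(2/n).
z-sum = 1.960 + 0.842 = 2.802.
d_min = 2.802 × √(2/259) = 2.802 × 0.0879 = 0.246.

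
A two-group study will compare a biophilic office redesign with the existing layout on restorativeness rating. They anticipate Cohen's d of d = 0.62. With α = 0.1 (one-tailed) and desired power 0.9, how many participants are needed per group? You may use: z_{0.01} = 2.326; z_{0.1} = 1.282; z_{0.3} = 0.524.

n = 35 per group

For two independent groups with equal n: n = 2·((z_{α} + z_β) / d)².
z_{α} + z_β = 1.282 + 1.282 = 2.564.
n = 2 × (2.564 / 0.62)² = 2 × 4.135² = 2 × 17.10 = 34.2.
Round up to the next whole participant.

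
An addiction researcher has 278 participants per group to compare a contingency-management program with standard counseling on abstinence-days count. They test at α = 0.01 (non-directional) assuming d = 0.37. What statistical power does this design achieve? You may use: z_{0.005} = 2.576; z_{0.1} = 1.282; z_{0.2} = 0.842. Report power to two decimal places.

For two equal groups, power = Φ(d·√(n/2) − z_{α/2}).
d·√(n/2) = 0.37 × √(278/2) = 0.37 × 11.790 = 4.362.
z_β = 4.362 − 2.576 = 1.786.
Power = Φ(1.786) = 0.963.

power ≈ 0.96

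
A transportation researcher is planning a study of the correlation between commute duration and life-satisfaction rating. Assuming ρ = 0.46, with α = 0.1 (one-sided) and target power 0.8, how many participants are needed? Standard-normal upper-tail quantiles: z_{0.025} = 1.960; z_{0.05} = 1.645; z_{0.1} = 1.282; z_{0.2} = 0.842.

n = 22

Fisher's z: C = ½·ln((1+r)/(1−r)) = ½·ln(2.7037) = 0.4973.
n = ((z_{α} + z_β)/C)² + 3.
(1.282 + 0.842) / 0.4973 = 2.124 / 0.4973 = 4.271.
n = 4.271² + 3 = 18.24 + 3 = 21.2.
Round up.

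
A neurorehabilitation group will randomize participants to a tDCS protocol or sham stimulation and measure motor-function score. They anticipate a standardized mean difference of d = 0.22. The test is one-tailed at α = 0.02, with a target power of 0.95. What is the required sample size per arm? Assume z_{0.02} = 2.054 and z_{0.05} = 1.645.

n = 566 per group

For two independent groups with equal n: n = 2·((z_{α} + z_β) / d)².
z_{α} + z_β = 2.054 + 1.645 = 3.699.
n = 2 × (3.699 / 0.22)² = 2 × 16.814² = 2 × 282.70 = 565.4.
Round up to the next whole participant.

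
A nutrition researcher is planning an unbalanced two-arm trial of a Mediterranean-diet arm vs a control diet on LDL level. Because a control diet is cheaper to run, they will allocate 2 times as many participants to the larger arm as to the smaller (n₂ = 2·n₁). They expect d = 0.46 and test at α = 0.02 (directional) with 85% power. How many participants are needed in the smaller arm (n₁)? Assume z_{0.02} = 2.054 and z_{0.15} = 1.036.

n₁ = 68

With allocation ratio k = n₂/n₁ = 2, Var(x̄₁−x̄₂) = σ²(1/n₁ + 1/(k·n₁)) = σ²·(k+1)/(k·n₁).
So n₁ = (1 + 1/k)·((z_{α} + z_β)/d)² = 1.500 × (3.090/0.46)².
n₁ = 1.500 × 45.12 = 67.7.
Round up: n₁ = 68, giving n₂ = 2 × 68 = 136.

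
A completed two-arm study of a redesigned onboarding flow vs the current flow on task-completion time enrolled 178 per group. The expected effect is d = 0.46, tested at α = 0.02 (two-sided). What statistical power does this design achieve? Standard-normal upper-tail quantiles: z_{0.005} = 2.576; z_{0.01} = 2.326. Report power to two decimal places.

For two equal groups, power = Φ(d·√(n/2) − z_{α/2}).
d·√(n/2) = 0.46 × √(178/2) = 0.46 × 9.434 = 4.340.
z_β = 4.340 − 2.326 = 2.014.
Power = Φ(2.014) = 0.978.

power ≈ 0.98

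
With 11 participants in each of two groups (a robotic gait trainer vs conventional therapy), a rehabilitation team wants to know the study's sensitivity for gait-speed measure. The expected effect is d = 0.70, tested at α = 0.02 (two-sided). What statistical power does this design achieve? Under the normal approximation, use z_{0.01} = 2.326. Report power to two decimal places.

power ≈ 0.25

For two equal groups, power = Φ(d·√(n/2) − z_{α/2}).
d·√(n/2) = 0.70 × √(11/2) = 0.70 × 2.345 = 1.642.
z_β = 1.642 − 2.326 = -0.684.
Power = Φ(-0.684) = 0.247.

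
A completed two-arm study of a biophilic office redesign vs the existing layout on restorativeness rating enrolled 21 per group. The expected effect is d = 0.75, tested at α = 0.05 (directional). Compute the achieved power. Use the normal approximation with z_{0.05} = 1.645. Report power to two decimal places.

For two equal groups, power = Φ(d·√(n/2) − z_{α}).
d·√(n/2) = 0.75 × √(21/2) = 0.75 × 3.240 = 2.430.
z_β = 2.430 − 1.645 = 0.785.
Power = Φ(0.785) = 0.784.

power ≈ 0.78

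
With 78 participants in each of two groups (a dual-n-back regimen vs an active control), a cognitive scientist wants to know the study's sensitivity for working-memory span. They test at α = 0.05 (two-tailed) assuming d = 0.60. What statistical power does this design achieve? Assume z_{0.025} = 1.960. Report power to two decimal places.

power ≈ 0.96

For two equal groups, power = Φ(d·√(n/2) − z_{α/2}).
d·√(n/2) = 0.60 × √(78/2) = 0.60 × 6.245 = 3.747.
z_β = 3.747 − 1.960 = 1.787.
Power = Φ(1.787) = 0.963.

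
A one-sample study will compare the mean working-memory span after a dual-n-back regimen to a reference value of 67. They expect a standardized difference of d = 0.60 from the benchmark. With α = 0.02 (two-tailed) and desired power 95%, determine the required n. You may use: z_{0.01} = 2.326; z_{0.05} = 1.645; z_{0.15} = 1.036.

n = 44

For a one-sample test: n = ((z_{α/2} + z_β) / d)².
z_{α/2} + z_β = 2.326 + 1.645 = 3.971.
n = (3.971 / 0.60)² = 6.618² = 43.80.
Round up.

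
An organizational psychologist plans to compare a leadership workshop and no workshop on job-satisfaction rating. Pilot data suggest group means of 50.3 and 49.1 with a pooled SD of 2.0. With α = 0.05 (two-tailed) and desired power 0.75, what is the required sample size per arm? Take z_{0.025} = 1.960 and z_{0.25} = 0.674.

Cohen's d = |M₁ − M₂| / SD_pooled = |50.3 − 49.1| / 2.0 = 1.2 / 2.0 = 0.600.
For two independent groups with equal n: n = 2·((z_{α/2} + z_β) / d)².
z_{α/2} + z_β = 1.960 + 0.674 = 2.634.
n = 2 × (2.634 / 0.600)² = 2 × 4.390² = 2 × 19.27 = 38.5.
Round up to the next whole participant.

n = 39 per group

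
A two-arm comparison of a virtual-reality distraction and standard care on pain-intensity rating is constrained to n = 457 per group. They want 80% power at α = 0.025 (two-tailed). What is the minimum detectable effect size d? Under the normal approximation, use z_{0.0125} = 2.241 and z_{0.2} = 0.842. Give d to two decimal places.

For two independent groups of n = 457 each: d_min = (z_{α/2} + z_β)·√(2/n).
z-sum = 2.241 + 0.842 = 3.083.
d_min = 3.083 × √(2/457) = 3.083 × 0.0662 = 0.204.

d_min ≈ 0.20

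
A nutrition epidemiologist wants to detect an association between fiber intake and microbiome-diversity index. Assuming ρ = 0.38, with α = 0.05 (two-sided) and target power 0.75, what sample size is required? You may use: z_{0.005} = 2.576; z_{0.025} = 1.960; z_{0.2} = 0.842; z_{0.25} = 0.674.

n = 47

Fisher's z: C = ½·ln((1+r)/(1−r)) = ½·ln(2.2258) = 0.4001.
n = ((z_{α/2} + z_β)/C)² + 3.
(1.960 + 0.674) / 0.4001 = 2.634 / 0.4001 = 6.583.
n = 6.583² + 3 = 43.34 + 3 = 46.3.
Round up.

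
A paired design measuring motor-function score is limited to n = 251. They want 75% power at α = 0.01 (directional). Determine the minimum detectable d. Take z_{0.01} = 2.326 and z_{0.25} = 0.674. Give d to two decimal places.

d_min ≈ 0.19

For a single sample (or paired design) of n = 251: d_min = (z_{α} + z_β)/√n.
z-sum = 2.326 + 0.674 = 3.000.
d_min = 3.000 / √251 = 3.000 / 15.843 = 0.189.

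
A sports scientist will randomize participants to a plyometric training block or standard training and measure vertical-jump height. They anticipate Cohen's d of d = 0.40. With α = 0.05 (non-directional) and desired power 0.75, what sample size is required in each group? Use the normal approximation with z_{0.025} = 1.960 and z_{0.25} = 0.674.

For two independent groups with equal n: n = 2·((z_{α/2} + z_β) / d)².
z_{α/2} + z_β = 1.960 + 0.674 = 2.634.
n = 2 × (2.634 / 0.40)² = 2 × 6.585² = 2 × 43.36 = 86.7.
Round up to the next whole participant.

n = 87 per group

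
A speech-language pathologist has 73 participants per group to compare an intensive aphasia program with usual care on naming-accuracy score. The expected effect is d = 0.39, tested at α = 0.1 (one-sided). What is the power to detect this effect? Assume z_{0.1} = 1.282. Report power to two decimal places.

power ≈ 0.86

For two equal groups, power = Φ(d·√(n/2) − z_{α}).
d·√(n/2) = 0.39 × √(73/2) = 0.39 × 6.042 = 2.356.
z_β = 2.356 − 1.282 = 1.074.
Power = Φ(1.074) = 0.859.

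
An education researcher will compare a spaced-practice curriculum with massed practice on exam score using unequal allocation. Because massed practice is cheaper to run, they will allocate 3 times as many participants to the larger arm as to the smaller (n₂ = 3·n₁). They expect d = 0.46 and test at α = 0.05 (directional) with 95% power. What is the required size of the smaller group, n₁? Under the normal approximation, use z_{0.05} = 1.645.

n₁ = 69

With allocation ratio k = n₂/n₁ = 3, Var(x̄₁−x̄₂) = σ²(1/n₁ + 1/(k·n₁)) = σ²·(k+1)/(k·n₁).
So n₁ = (1 + 1/k)·((z_{α} + z_β)/d)² = 1.333 × (3.290/0.46)².
n₁ = 1.333 × 51.15 = 68.2.
Round up: n₁ = 69, giving n₂ = 3 × 69 = 207.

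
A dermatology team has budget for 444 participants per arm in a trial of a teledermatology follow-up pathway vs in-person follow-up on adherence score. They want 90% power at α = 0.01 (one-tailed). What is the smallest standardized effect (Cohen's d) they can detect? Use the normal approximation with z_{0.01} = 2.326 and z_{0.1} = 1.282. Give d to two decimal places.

d_min ≈ 0.24

For two independent groups of n = 444 each: d_min = (z_{α} + z_β)·√(2/n).
z-sum = 2.326 + 1.282 = 3.608.
d_min = 3.608 × √(2/444) = 3.608 × 0.0671 = 0.242.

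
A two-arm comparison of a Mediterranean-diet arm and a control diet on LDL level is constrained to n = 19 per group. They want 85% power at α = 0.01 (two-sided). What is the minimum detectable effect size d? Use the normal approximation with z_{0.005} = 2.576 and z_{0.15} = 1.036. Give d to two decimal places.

d_min ≈ 1.17

For two independent groups of n = 19 each: d_min = (z_{α/2} + z_β)·√(2/n).
z-sum = 2.576 + 1.036 = 3.612.
d_min = 3.612 × √(2/19) = 3.612 × 0.3244 = 1.172.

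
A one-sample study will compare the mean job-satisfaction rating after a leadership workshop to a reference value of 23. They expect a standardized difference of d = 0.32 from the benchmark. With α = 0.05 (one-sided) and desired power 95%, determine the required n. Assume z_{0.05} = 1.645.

n = 106

For a one-sample test: n = ((z_{α} + z_β) / d)².
z_{α} + z_β = 1.645 + 1.645 = 3.290.
n = (3.290 / 0.32)² = 10.281² = 105.70.
Round up.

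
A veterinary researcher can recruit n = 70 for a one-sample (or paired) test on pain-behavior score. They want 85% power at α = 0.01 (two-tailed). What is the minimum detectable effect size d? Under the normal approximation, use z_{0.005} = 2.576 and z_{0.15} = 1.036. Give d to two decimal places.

d_min ≈ 0.43

For a single sample (or paired design) of n = 70: d_min = (z_{α/2} + z_β)/√n.
z-sum = 2.576 + 1.036 = 3.612.
d_min = 3.612 / √70 = 3.612 / 8.367 = 0.432.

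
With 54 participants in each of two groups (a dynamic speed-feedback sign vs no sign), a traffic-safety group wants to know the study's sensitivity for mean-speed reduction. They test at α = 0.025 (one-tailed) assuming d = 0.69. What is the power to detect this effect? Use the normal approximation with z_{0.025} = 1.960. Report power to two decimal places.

power ≈ 0.95

For two equal groups, power = Φ(d·√(n/2) − z_{α}).
d·√(n/2) = 0.69 × √(54/2) = 0.69 × 5.196 = 3.585.
z_β = 3.585 − 1.960 = 1.625.
Power = Φ(1.625) = 0.948.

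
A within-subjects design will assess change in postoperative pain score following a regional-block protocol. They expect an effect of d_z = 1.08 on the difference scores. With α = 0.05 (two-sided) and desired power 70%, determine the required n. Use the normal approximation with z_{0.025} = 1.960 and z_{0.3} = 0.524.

For a paired (one-sample on differences) test: n = ((z_{α/2} + z_β) / d)².
z_{α/2} + z_β = 1.960 + 0.524 = 2.484.
n = (2.484 / 1.08)² = 2.300² = 5.29.
Round up.

n = 6 pairs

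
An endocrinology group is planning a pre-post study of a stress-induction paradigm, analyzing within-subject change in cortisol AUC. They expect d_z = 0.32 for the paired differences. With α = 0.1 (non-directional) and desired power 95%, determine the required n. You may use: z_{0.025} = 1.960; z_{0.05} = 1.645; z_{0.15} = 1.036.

For a paired (one-sample on differences) test: n = ((z_{α/2} + z_β) / d)².
z_{α/2} + z_β = 1.645 + 1.645 = 3.290.
n = (3.290 / 0.32)² = 10.281² = 105.70.
Round up.

n = 106 pairs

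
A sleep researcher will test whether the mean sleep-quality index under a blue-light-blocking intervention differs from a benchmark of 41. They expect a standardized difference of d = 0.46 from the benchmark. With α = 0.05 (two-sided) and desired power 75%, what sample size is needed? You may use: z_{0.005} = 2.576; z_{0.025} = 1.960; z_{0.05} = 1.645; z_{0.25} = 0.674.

For a one-sample test: n = ((z_{α/2} + z_β) / d)².
z_{α/2} + z_β = 1.960 + 0.674 = 2.634.
n = (2.634 / 0.46)² = 5.726² = 32.79.
Round up.

n = 33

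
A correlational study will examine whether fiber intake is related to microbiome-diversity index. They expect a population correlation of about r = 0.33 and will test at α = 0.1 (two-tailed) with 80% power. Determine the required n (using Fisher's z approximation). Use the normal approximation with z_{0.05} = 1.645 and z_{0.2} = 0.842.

n = 56

Fisher's z: C = ½·ln((1+r)/(1−r)) = ½·ln(1.9851) = 0.3428.
n = ((z_{α/2} + z_β)/C)² + 3.
(1.645 + 0.842) / 0.3428 = 2.487 / 0.3428 = 7.255.
n = 7.255² + 3 = 52.63 + 3 = 55.6.
Round up.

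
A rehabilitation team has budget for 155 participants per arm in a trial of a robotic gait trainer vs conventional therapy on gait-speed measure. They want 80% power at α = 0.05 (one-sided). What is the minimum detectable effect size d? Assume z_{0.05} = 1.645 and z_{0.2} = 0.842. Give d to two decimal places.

d_min ≈ 0.28

For two independent groups of n = 155 each: d_min = (z_{α} + z_β)·√(2/n).
z-sum = 1.645 + 0.842 = 2.487.
d_min = 2.487 × √(2/155) = 2.487 × 0.1136 = 0.283.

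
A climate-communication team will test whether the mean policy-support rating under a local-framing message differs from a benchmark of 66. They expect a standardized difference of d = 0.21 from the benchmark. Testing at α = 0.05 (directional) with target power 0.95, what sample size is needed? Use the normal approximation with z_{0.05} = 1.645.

For a one-sample test: n = ((z_{α} + z_β) / d)².
z_{α} + z_β = 1.645 + 1.645 = 3.290.
n = (3.290 / 0.21)² = 15.667² = 245.44.
Round up.

n = 246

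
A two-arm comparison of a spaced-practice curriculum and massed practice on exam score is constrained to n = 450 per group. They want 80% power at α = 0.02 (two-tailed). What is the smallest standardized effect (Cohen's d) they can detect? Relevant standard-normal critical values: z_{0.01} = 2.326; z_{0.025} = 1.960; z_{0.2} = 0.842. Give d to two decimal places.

For two independent groups of n = 450 each: d_min = (z_{α/2} + z_β)·√(2/n).
z-sum = 2.326 + 0.842 = 3.168.
d_min = 3.168 × √(2/450) = 3.168 × 0.0667 = 0.211.

d_min ≈ 0.21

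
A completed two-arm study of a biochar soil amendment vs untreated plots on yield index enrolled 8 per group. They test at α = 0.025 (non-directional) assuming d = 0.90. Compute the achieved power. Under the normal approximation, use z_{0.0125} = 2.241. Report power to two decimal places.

For two equal groups, power = Φ(d·√(n/2) − z_{α/2}).
d·√(n/2) = 0.90 × √(8/2) = 0.90 × 2.000 = 1.800.
z_β = 1.800 − 2.241 = -0.441.
Power = Φ(-0.441) = 0.330.

power ≈ 0.33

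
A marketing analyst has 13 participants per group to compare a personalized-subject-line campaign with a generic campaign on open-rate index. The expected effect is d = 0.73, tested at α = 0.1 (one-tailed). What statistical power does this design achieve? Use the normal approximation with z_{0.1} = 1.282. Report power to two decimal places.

power ≈ 0.72

For two equal groups, power = Φ(d·√(n/2) − z_{α}).
d·√(n/2) = 0.73 × √(13/2) = 0.73 × 2.550 = 1.861.
z_β = 1.861 − 1.282 = 0.579.
Power = Φ(0.579) = 0.719.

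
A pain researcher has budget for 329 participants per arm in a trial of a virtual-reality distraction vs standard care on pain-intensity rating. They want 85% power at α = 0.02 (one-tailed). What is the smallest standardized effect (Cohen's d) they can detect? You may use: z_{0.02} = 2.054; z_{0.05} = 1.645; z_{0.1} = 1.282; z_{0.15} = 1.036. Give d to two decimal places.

For two independent groups of n = 329 each: d_min = (z_{α} + z_β)·√(2/n).
z-sum = 2.054 + 1.036 = 3.090.
d_min = 3.090 × √(2/329) = 3.090 × 0.0780 = 0.241.

d_min ≈ 0.24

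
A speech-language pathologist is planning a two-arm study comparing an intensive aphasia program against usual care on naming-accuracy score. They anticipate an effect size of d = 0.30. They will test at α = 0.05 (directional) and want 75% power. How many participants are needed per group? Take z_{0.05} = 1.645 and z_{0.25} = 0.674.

n = 120 per group

For two independent groups with equal n: n = 2·((z_{α} + z_β) / d)².
z_{α} + z_β = 1.645 + 0.674 = 2.319.
n = 2 × (2.319 / 0.30)² = 2 × 7.730² = 2 × 59.75 = 119.5.
Round up to the next whole participant.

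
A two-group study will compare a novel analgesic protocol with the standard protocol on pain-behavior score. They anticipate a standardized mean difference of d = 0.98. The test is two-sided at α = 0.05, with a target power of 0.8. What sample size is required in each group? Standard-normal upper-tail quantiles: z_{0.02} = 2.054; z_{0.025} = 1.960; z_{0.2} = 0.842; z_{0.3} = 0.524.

n = 17 per group

For two independent groups with equal n: n = 2·((z_{α/2} + z_β) / d)².
z_{α/2} + z_β = 1.960 + 0.842 = 2.802.
n = 2 × (2.802 / 0.98)² = 2 × 2.859² = 2 × 8.17 = 16.3.
Round up to the next whole participant.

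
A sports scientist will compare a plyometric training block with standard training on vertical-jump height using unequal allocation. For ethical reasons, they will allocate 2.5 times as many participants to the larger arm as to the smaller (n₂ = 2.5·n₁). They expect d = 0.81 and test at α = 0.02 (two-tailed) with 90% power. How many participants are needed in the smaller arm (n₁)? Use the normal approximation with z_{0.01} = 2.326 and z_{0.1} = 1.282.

With allocation ratio k = n₂/n₁ = 2.5, Var(x̄₁−x̄₂) = σ²(1/n₁ + 1/(k·n₁)) = σ²·(k+1)/(k·n₁).
So n₁ = (1 + 1/k)·((z_{α/2} + z_β)/d)² = 1.400 × (3.608/0.81)².
n₁ = 1.400 × 19.84 = 27.8.
Round up: n₁ = 28, giving n₂ = 2.5 × 28 = 70.

n₁ = 28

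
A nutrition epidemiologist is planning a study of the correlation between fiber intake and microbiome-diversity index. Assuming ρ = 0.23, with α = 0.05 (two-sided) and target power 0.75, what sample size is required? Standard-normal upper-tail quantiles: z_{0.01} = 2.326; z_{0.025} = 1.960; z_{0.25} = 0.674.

Fisher's z: C = ½·ln((1+r)/(1−r)) = ½·ln(1.5974) = 0.2342.
n = ((z_{α/2} + z_β)/C)² + 3.
(1.960 + 0.674) / 0.2342 = 2.634 / 0.2342 = 11.247.
n = 11.247² + 3 = 126.49 + 3 = 129.5.
Round up.

n = 130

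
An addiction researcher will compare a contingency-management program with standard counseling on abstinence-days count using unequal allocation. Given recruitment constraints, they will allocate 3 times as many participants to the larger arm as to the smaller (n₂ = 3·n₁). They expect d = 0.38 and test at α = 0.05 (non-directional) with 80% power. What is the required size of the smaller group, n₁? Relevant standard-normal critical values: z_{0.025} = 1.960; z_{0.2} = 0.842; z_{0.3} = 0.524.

n₁ = 73

With allocation ratio k = n₂/n₁ = 3, Var(x̄₁−x̄₂) = σ²(1/n₁ + 1/(k·n₁)) = σ²·(k+1)/(k·n₁).
So n₁ = (1 + 1/k)·((z_{α/2} + z_β)/d)² = 1.333 × (2.802/0.38)².
n₁ = 1.333 × 54.37 = 72.5.
Round up: n₁ = 73, giving n₂ = 3 × 73 = 219.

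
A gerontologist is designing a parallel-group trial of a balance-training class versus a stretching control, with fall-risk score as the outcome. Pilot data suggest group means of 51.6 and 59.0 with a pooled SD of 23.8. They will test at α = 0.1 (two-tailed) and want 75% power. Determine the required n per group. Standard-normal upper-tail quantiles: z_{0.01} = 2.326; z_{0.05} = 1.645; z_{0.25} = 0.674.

n = 112 per group

Cohen's d = |M₁ − M₂| / SD_pooled = |51.6 − 59.0| / 23.8 = 7.4 / 23.8 = 0.311.
For two independent groups with equal n: n = 2·((z_{α/2} + z_β) / d)².
z_{α/2} + z_β = 1.645 + 0.674 = 2.319.
n = 2 × (2.319 / 0.311)² = 2 × 7.457² = 2 × 55.60 = 111.2.
Round up to the next whole participant.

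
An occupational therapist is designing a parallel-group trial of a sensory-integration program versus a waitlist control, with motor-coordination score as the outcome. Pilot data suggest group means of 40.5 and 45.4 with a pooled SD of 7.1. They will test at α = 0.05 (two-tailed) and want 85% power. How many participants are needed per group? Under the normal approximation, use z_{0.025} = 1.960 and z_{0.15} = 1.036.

n = 38 per group

Cohen's d = |M₁ − M₂| / SD_pooled = |40.5 − 45.4| / 7.1 = 4.9 / 7.1 = 0.690.
For two independent groups with equal n: n = 2·((z_{α/2} + z_β) / d)².
z_{α/2} + z_β = 1.960 + 1.036 = 2.996.
n = 2 × (2.996 / 0.690)² = 2 × 4.342² = 2 × 18.85 = 37.7.
Round up to the next whole participant.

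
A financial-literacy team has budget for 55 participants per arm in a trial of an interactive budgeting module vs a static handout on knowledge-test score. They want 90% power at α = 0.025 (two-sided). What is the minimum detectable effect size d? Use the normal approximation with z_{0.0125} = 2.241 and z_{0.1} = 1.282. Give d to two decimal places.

d_min ≈ 0.67

For two independent groups of n = 55 each: d_min = (z_{α/2} + z_β)·√(2/n).
z-sum = 2.241 + 1.282 = 3.523.
d_min = 3.523 × √(2/55) = 3.523 × 0.1907 = 0.672.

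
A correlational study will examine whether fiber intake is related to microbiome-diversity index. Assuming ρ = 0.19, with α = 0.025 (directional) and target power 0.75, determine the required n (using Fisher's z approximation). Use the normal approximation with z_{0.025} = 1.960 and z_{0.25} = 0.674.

Fisher's z: C = ½·ln((1+r)/(1−r)) = ½·ln(1.4691) = 0.1923.
n = ((z_{α} + z_β)/C)² + 3.
(1.960 + 0.674) / 0.1923 = 2.634 / 0.1923 = 13.697.
n = 13.697² + 3 = 187.62 + 3 = 190.6.
Round up.

n = 191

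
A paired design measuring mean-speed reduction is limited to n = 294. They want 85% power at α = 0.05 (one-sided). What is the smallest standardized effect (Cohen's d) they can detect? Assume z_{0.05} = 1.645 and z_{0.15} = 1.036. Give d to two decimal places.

For a single sample (or paired design) of n = 294: d_min = (z_{α} + z_β)/√n.
z-sum = 1.645 + 1.036 = 2.681.
d_min = 2.681 / √294 = 2.681 / 17.146 = 0.156.

d_min ≈ 0.16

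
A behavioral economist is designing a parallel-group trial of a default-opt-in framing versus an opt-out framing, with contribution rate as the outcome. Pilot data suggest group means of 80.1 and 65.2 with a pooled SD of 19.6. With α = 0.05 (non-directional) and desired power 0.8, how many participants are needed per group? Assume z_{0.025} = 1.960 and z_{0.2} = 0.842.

n = 28 per group

Cohen's d = |M₁ − M₂| / SD_pooled = |80.1 − 65.2| / 19.6 = 14.9 / 19.6 = 0.760.
For two independent groups with equal n: n = 2·((z_{α/2} + z_β) / d)².
z_{α/2} + z_β = 1.960 + 0.842 = 2.802.
n = 2 × (2.802 / 0.760)² = 2 × 3.687² = 2 × 13.59 = 27.2.
Round up to the next whole participant.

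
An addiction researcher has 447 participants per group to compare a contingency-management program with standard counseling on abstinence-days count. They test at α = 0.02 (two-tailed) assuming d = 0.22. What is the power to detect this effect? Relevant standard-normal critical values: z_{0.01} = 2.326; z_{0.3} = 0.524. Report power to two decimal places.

power ≈ 0.83

For two equal groups, power = Φ(d·√(n/2) − z_{α/2}).
d·√(n/2) = 0.22 × √(447/2) = 0.22 × 14.950 = 3.289.
z_β = 3.289 − 2.326 = 0.963.
Power = Φ(0.963) = 0.832.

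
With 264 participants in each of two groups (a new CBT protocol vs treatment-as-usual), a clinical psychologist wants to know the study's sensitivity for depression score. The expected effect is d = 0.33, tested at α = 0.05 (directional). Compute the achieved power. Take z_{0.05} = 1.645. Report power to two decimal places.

power ≈ 0.98

For two equal groups, power = Φ(d·√(n/2) − z_{α}).
d·√(n/2) = 0.33 × √(264/2) = 0.33 × 11.489 = 3.791.
z_β = 3.791 − 1.645 = 2.146.
Power = Φ(2.146) = 0.984.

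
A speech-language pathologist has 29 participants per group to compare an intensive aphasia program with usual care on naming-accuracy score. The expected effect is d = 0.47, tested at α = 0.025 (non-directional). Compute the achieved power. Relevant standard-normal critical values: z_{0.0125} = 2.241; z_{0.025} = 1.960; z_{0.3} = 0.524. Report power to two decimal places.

power ≈ 0.33

For two equal groups, power = Φ(d·√(n/2) − z_{α/2}).
d·√(n/2) = 0.47 × √(29/2) = 0.47 × 3.808 = 1.790.
z_β = 1.790 − 2.241 = -0.451.
Power = Φ(-0.451) = 0.326.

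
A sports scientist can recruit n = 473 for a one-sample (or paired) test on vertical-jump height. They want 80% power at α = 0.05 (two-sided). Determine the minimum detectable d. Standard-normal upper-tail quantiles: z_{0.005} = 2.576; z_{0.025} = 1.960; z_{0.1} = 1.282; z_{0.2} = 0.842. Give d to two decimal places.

d_min ≈ 0.13

For a single sample (or paired design) of n = 473: d_min = (z_{α/2} + z_β)/√n.
z-sum = 1.960 + 0.842 = 2.802.
d_min = 2.802 / √473 = 2.802 / 21.749 = 0.129.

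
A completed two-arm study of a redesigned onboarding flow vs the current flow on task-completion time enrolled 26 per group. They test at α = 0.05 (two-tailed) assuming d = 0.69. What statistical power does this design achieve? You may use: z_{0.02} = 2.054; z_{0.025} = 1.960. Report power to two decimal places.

power ≈ 0.70

For two equal groups, power = Φ(d·√(n/2) − z_{α/2}).
d·√(n/2) = 0.69 × √(26/2) = 0.69 × 3.606 = 2.488.
z_β = 2.488 − 1.960 = 0.528.
Power = Φ(0.528) = 0.701.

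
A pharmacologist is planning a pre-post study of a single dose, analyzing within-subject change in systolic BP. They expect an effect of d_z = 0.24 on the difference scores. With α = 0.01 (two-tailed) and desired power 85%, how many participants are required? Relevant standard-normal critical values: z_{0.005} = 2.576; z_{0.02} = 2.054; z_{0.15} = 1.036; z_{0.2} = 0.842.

n = 227 pairs

For a paired (one-sample on differences) test: n = ((z_{α/2} + z_β) / d)².
z_{α/2} + z_β = 2.576 + 1.036 = 3.612.
n = (3.612 / 0.24)² = 15.050² = 226.50.
Round up.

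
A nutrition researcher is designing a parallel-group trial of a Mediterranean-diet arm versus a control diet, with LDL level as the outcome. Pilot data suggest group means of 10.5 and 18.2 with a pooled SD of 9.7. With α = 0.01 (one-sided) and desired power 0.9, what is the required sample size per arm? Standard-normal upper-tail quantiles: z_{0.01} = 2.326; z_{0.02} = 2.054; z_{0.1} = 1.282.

Cohen's d = |M₁ − M₂| / SD_pooled = |10.5 − 18.2| / 9.7 = 7.7 / 9.7 = 0.794.
For two independent groups with equal n: n = 2·((z_{α} + z_β) / d)².
z_{α} + z_β = 2.326 + 1.282 = 3.608.
n = 2 × (3.608 / 0.794)² = 2 × 4.544² = 2 × 20.65 = 41.3.
Round up to the next whole participant.

n = 42 per group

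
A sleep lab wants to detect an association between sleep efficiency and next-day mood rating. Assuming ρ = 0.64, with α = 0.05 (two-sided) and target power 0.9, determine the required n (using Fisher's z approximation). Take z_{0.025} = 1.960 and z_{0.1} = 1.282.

Fisher's z: C = ½·ln((1+r)/(1−r)) = ½·ln(4.5556) = 0.7582.
n = ((z_{α/2} + z_β)/C)² + 3.
(1.960 + 1.282) / 0.7582 = 3.242 / 0.7582 = 4.276.
n = 4.276² + 3 = 18.28 + 3 = 21.3.
Round up.

n = 22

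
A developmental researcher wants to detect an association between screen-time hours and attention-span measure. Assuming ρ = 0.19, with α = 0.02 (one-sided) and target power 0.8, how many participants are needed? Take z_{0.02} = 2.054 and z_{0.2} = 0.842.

Fisher's z: C = ½·ln((1+r)/(1−r)) = ½·ln(1.4691) = 0.1923.
n = ((z_{α} + z_β)/C)² + 3.
(2.054 + 0.842) / 0.1923 = 2.896 / 0.1923 = 15.060.
n = 15.060² + 3 = 226.80 + 3 = 229.8.
Round up.

n = 230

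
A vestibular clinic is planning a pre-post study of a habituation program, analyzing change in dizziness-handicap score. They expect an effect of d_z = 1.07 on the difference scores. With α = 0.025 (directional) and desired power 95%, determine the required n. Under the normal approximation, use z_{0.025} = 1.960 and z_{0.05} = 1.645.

n = 12 pairs

For a paired (one-sample on differences) test: n = ((z_{α} + z_β) / d)².
z_{α} + z_β = 1.960 + 1.645 = 3.605.
n = (3.605 / 1.07)² = 3.369² = 11.35.
Round up.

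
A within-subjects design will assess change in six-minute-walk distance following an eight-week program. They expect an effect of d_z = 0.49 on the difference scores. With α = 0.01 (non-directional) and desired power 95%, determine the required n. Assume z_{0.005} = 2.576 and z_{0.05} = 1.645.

For a paired (one-sample on differences) test: n = ((z_{α/2} + z_β) / d)².
z_{α/2} + z_β = 2.576 + 1.645 = 4.221.
n = (4.221 / 0.49)² = 8.614² = 74.21.
Round up.

n = 75 pairs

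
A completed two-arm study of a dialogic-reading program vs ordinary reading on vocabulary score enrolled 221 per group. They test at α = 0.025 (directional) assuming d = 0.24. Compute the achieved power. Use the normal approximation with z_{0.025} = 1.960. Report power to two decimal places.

power ≈ 0.71

For two equal groups, power = Φ(d·√(n/2) − z_{α}).
d·√(n/2) = 0.24 × √(221/2) = 0.24 × 10.512 = 2.523.
z_β = 2.523 − 1.960 = 0.563.
Power = Φ(0.563) = 0.713.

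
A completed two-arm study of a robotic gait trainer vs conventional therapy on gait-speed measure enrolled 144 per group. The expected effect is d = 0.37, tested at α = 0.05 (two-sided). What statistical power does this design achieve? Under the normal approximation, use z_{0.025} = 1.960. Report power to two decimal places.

For two equal groups, power = Φ(d·√(n/2) − z_{α/2}).
d·√(n/2) = 0.37 × √(144/2) = 0.37 × 8.485 = 3.140.
z_β = 3.140 − 1.960 = 1.180.
Power = Φ(1.180) = 0.881.

power ≈ 0.88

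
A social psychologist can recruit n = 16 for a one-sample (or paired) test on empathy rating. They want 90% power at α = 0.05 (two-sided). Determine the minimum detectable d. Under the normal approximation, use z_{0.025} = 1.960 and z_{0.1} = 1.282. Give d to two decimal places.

For a single sample (or paired design) of n = 16: d_min = (z_{α/2} + z_β)/√n.
z-sum = 1.960 + 1.282 = 3.242.
d_min = 3.242 / √16 = 3.242 / 4.000 = 0.810.

d_min ≈ 0.81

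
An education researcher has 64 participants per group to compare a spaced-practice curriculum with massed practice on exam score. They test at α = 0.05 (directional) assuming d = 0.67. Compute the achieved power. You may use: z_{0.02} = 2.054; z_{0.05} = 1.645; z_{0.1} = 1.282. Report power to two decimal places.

For two equal groups, power = Φ(d·√(n/2) − z_{α}).
d·√(n/2) = 0.67 × √(64/2) = 0.67 × 5.657 = 3.790.
z_β = 3.790 − 1.645 = 2.145.
Power = Φ(2.145) = 0.984.

power ≈ 0.98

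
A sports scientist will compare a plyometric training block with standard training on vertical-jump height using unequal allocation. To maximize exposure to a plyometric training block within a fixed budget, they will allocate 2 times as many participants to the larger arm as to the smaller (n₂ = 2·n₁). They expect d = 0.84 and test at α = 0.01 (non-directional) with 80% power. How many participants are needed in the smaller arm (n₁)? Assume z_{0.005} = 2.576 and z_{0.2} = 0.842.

n₁ = 25

With allocation ratio k = n₂/n₁ = 2, Var(x̄₁−x̄₂) = σ²(1/n₁ + 1/(k·n₁)) = σ²·(k+1)/(k·n₁).
So n₁ = (1 + 1/k)·((z_{α/2} + z_β)/d)² = 1.500 × (3.418/0.84)².
n₁ = 1.500 × 16.56 = 24.8.
Round up: n₁ = 25, giving n₂ = 2 × 25 = 50.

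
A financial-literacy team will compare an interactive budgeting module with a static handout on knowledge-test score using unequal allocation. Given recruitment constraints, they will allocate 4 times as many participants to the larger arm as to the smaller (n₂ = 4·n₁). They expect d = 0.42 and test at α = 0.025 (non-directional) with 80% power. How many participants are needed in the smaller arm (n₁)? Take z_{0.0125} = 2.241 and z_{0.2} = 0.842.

With allocation ratio k = n₂/n₁ = 4, Var(x̄₁−x̄₂) = σ²(1/n₁ + 1/(k·n₁)) = σ²·(k+1)/(k·n₁).
So n₁ = (1 + 1/k)·((z_{α/2} + z_β)/d)² = 1.250 × (3.083/0.42)².
n₁ = 1.250 × 53.88 = 67.4.
Round up: n₁ = 68, giving n₂ = 4 × 68 = 272.

n₁ = 68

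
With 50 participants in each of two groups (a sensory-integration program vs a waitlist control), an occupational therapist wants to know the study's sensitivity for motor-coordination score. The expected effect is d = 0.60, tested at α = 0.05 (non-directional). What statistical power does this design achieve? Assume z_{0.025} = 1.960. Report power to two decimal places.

power ≈ 0.85

For two equal groups, power = Φ(d·√(n/2) − z_{α/2}).
d·√(n/2) = 0.60 × √(50/2) = 0.60 × 5.000 = 3.000.
z_β = 3.000 − 1.960 = 1.040.
Power = Φ(1.040) = 0.851.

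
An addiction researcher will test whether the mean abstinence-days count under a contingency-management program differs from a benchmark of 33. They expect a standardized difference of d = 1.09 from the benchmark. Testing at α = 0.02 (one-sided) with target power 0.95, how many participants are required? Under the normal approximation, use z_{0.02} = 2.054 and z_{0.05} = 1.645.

n = 12

For a one-sample test: n = ((z_{α} + z_β) / d)².
z_{α} + z_β = 2.054 + 1.645 = 3.699.
n = (3.699 / 1.09)² = 3.394² = 11.52.
Round up.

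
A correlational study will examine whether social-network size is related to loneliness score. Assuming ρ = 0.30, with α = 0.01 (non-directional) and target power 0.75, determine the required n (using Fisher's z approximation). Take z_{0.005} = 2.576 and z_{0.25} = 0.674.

Fisher's z: C = ½·ln((1+r)/(1−r)) = ½·ln(1.8571) = 0.3095.
n = ((z_{α/2} + z_β)/C)² + 3.
(2.576 + 0.674) / 0.3095 = 3.250 / 0.3095 = 10.501.
n = 10.501² + 3 = 110.27 + 3 = 113.3.
Round up.

n = 114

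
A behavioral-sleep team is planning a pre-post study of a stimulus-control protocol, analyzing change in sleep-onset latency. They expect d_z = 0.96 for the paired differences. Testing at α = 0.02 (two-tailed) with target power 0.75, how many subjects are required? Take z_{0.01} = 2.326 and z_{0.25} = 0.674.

For a paired (one-sample on differences) test: n = ((z_{α/2} + z_β) / d)².
z_{α/2} + z_β = 2.326 + 0.674 = 3.000.
n = (3.000 / 0.96)² = 3.125² = 9.77.
Round up.

n = 10 pairs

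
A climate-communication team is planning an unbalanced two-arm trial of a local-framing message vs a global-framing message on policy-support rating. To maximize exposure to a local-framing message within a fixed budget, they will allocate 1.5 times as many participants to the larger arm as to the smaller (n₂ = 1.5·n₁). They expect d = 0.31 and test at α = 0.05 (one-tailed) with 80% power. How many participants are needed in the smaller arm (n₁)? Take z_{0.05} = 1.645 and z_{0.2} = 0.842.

n₁ = 108

With allocation ratio k = n₂/n₁ = 1.5, Var(x̄₁−x̄₂) = σ²(1/n₁ + 1/(k·n₁)) = σ²·(k+1)/(k·n₁).
So n₁ = (1 + 1/k)·((z_{α} + z_β)/d)² = 1.667 × (2.487/0.31)².
n₁ = 1.667 × 64.36 = 107.3.
Round up: n₁ = 108, giving n₂ = 1.5 × 108 = 162.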